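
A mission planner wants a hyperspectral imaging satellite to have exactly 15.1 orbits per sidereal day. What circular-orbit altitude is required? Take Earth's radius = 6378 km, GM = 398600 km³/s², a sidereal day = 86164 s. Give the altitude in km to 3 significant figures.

524 km

Required period T = 86164 / 15.1 = 5706.2 s.
From T = 2π√(a³/μ): a = (μ T²/4π²)^(1/3) = (398600 × 5706.2² / 4π²)^(1/3) = 6902 km.
Altitude h = a − R = 6902 − 6378 = 524 km.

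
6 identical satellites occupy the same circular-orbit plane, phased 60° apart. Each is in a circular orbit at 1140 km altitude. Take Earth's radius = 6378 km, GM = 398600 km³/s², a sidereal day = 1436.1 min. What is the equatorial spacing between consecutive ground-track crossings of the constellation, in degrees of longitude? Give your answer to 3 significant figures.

4.52°

Semi-major axis a = 6378 + 1140 = 7518 km. Period T = 2π√(a³/μ) = 2π√(7518³/398600) = 6487.3 s = 108.12 min.
Single-satellite node shift = (6487.3/86166) × 360° = 27.10°.
With 6 satellites evenly phased, successive equator crossings are 27.10/6 = 4.517° apart.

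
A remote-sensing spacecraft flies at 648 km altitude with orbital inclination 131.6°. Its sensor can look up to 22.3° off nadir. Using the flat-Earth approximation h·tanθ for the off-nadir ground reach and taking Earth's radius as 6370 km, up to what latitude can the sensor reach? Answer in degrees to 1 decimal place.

50.8°

Retrograde orbit: the ground track reaches ±(180° − i) = ±(180 − 131.6) = ±48.4°.
Sensor half-swath on the ground ≈ 648·tan(22.3°) = 266 km = 2.39° of latitude.
Maximum observable latitude ≈ 48.4 + 2.39 = 50.8°.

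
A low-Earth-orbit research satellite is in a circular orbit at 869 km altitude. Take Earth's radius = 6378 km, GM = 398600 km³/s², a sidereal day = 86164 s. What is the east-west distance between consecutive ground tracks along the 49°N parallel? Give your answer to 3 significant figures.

Semi-major axis a = 6378 + 869 = 7247 km. Period T = 2π√(a³/μ) = 2π√(7247³/398600) = 6139.7 s = 102.33 min.
Node shift per orbit = (6139.7/86164) × 360° = 25.65°.
Equatorial spacing = 25.65 × 111.3 km/° = 2856 km.
At 49° latitude, spacing = 2856 × cos(49°) = 1873 km.

1870 km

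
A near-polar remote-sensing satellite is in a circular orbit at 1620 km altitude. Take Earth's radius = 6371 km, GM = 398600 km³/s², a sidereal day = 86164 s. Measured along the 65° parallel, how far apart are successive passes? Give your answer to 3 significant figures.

1400 km

Semi-major axis a = 6371 + 1620 = 7991 km. Period T = 2π√(a³/μ) = 2π√(7991³/398600) = 7109.1 s = 118.48 min.
Node shift per orbit = (7109.1/86164) × 360° = 29.70°.
Equatorial spacing = 29.70 × 111.2 km/° = 3303 km.
At 65° latitude, spacing = 3303 × cos(65°) = 1396 km.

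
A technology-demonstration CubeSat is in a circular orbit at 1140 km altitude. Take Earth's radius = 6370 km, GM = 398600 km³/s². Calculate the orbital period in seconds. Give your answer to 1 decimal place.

Semi-major axis a = 6370 + 1140 = 7510 km. Period T = 2π√(a³/μ) = 2π√(7510³/398600) = 6477.0 s = 107.95 min.

6477.0 seconds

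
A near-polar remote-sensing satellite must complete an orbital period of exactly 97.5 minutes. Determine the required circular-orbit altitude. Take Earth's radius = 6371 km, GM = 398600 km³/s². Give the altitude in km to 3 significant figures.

T = 97.5 min = 5850.0 s.
From T = 2π√(a³/μ): a = (μ T²/4π²)^(1/3) = (398600 × 5850.0² / 4π²)^(1/3) = 7017 km.
Altitude h = a − R = 7017 − 6371 = 646 km.

646 km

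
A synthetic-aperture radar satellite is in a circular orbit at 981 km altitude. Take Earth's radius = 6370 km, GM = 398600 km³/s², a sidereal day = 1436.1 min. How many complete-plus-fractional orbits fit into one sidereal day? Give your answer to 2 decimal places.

13.74

Semi-major axis a = 6370 + 981 = 7351 km. Period T = 2π√(a³/μ) = 2π√(7351³/398600) = 6272.4 s = 104.54 min.
Orbits per sidereal day = 86166 / 6272.4 = 13.737.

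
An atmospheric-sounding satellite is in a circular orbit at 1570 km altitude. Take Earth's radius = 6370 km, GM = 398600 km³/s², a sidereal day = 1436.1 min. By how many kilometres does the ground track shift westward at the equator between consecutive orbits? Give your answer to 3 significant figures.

Semi-major axis a = 6370 + 1570 = 7940 km. Period T = 2π√(a³/μ) = 2π√(7940³/398600) = 7041.1 s = 117.35 min.
During one orbit Earth rotates (7041.1 / 86166) × 360° = 29.42°.
At the equator that is 29.42° × (2π·6370/360) km/° = 29.42 × 111.2 = 3271 km.

3270 km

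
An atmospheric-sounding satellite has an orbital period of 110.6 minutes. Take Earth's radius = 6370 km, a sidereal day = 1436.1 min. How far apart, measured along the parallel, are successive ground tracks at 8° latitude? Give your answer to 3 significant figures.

T = 110.6 min = 6636.0 s.
Node shift per orbit = (6636.0/86166) × 360° = 27.73°.
Equatorial spacing = 27.73 × 111.2 km/° = 3082 km.
At 8° latitude, spacing = 3082 × cos(8°) = 3052 km.

3050 km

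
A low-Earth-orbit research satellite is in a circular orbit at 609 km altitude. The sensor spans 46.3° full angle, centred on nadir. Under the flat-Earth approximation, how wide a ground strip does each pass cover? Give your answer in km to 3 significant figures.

Half-angle = 46.3°/2 = 23.15°.
Swath width ≈ 2h·tan(θ/2) = 2 × 609 × tan(23.15°) = 520.8 km.

521 km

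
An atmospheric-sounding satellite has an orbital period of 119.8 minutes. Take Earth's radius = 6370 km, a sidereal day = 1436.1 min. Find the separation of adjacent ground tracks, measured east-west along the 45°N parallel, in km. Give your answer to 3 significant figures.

T = 119.8 min = 7188.0 s.
Node shift per orbit = (7188.0/86166) × 360° = 30.03°.
Equatorial spacing = 30.03 × 111.2 km/° = 3339 km.
At 45° latitude, spacing = 3339 × cos(45°) = 2361 km.

2360 km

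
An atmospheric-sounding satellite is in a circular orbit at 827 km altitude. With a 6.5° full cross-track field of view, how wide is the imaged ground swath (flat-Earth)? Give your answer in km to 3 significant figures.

93.9 km

Half-angle = 6.5°/2 = 3.25°.
Swath width ≈ 2h·tan(θ/2) = 2 × 827 × tan(3.25°) = 93.9 km.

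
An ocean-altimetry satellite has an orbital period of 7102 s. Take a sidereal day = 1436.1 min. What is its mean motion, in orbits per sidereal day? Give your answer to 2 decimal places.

Orbits per sidereal day = 86166 / 7102.0 = 12.133.

12.13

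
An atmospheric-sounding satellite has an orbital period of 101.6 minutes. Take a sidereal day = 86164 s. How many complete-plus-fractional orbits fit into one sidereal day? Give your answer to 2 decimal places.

14.13

T = 101.6 min = 6096.0 s.
Orbits per sidereal day = 86164 / 6096.0 = 14.135.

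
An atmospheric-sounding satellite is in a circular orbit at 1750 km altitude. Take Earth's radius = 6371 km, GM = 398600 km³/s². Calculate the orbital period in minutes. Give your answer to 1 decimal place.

Semi-major axis a = 6371 + 1750 = 8121 km. Period T = 2π√(a³/μ) = 2π√(8121³/398600) = 7283.3 s = 121.39 min.

121.4 min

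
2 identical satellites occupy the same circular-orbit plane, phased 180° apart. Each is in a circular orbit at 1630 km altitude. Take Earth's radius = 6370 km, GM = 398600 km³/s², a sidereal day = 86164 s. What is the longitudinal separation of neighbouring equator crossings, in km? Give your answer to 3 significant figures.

1650 km

Semi-major axis a = 6370 + 1630 = 8000 km. Period T = 2π√(a³/μ) = 2π√(8000³/398600) = 7121.1 s = 118.68 min.
Single-satellite node shift = (7121.1/86164) × 360° = 29.75°.
With 2 satellites evenly phased, successive equator crossings are 29.75/2 = 14.876° apart.
That is 14.876 × 111.2 = 1654 km at the equator.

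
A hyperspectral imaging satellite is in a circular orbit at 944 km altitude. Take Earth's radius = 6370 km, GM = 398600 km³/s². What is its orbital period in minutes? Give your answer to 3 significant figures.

104 min

Semi-major axis a = 6370 + 944 = 7314 km. Period T = 2π√(a³/μ) = 2π√(7314³/398600) = 6225.1 s = 103.75 min.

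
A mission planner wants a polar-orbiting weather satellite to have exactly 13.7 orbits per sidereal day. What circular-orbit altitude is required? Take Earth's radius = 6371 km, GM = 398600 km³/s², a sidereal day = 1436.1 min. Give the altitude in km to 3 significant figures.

Required period T = 86166 / 13.7 = 6289.5 s.
From T = 2π√(a³/μ): a = (μ T²/4π²)^(1/3) = (398600 × 6289.5² / 4π²)^(1/3) = 7364 km.
Altitude h = a − R = 7364 − 6371 = 993 km.

993 km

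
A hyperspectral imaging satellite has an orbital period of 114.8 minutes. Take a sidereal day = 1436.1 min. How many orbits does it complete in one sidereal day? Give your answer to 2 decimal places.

12.51

T = 114.8 min = 6888.0 s.
Orbits per sidereal day = 86166 / 6888.0 = 12.510.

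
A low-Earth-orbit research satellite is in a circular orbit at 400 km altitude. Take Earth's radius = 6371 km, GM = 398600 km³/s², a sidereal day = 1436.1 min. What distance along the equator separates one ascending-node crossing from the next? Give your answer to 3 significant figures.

2580 km

Semi-major axis a = 6371 + 400 = 6771 km. Period T = 2π√(a³/μ) = 2π√(6771³/398600) = 5544.9 s = 92.41 min.
During one orbit Earth rotates (5544.9 / 86166) × 360° = 23.17°.
At the equator that is 23.17° × (2π·6371/360) km/° = 23.17 × 111.2 = 2576 km.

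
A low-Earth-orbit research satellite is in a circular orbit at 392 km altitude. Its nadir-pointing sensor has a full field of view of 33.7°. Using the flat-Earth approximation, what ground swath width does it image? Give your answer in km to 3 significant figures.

237 km

Half-angle = 33.7°/2 = 16.85°.
Swath width ≈ 2h·tan(θ/2) = 2 × 392 × tan(16.85°) = 237.5 km.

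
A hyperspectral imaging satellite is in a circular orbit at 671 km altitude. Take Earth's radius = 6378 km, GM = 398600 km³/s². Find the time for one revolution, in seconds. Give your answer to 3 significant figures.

5890 seconds

Semi-major axis a = 6378 + 671 = 7049 km. Period T = 2π√(a³/μ) = 2π√(7049³/398600) = 5889.8 s = 98.16 min.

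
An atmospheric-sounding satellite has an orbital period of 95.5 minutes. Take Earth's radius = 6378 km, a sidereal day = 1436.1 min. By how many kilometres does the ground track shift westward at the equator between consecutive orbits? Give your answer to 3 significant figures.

2660 km

T = 95.5 min = 5730.0 s.
During one orbit Earth rotates (5730.0 / 86166) × 360° = 23.94°.
At the equator that is 23.94° × (2π·6378/360) km/° = 23.94 × 111.3 = 2665 km.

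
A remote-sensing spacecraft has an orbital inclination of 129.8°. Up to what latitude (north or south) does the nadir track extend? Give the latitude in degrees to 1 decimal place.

50.2°

Retrograde orbit: the ground track reaches ±(180° − i) = ±(180 − 129.8) = ±50.2°.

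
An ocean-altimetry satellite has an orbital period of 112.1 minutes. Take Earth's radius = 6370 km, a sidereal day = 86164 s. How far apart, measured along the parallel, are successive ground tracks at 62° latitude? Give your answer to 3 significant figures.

1470 km

T = 112.1 min = 6726.0 s.
Node shift per orbit = (6726.0/86164) × 360° = 28.10°.
Equatorial spacing = 28.10 × 111.2 km/° = 3124 km.
At 62° latitude, spacing = 3124 × cos(62°) = 1467 km.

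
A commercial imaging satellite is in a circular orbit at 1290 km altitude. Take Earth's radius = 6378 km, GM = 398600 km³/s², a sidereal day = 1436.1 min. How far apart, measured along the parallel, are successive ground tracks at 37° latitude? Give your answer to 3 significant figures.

2480 km

Semi-major axis a = 6378 + 1290 = 7668 km. Period T = 2π√(a³/μ) = 2π√(7668³/398600) = 6682.4 s = 111.37 min.
Node shift per orbit = (6682.4/86166) × 360° = 27.92°.
Equatorial spacing = 27.92 × 111.3 km/° = 3108 km.
At 37° latitude, spacing = 3108 × cos(37°) = 2482 km.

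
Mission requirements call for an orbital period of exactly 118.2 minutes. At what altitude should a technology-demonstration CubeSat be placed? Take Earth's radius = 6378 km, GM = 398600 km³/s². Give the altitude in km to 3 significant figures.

T = 118.2 min = 7092.0 s.
From T = 2π√(a³/μ): a = (μ T²/4π²)^(1/3) = (398600 × 7092.0² / 4π²)^(1/3) = 7978 km.
Altitude h = a − R = 7978 − 6378 = 1600 km.

1600 km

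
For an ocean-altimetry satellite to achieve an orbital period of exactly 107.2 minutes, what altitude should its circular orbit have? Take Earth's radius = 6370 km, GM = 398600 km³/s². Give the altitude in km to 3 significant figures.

1110 km

T = 107.2 min = 6432.0 s.
From T = 2π√(a³/μ): a = (μ T²/4π²)^(1/3) = (398600 × 6432.0² / 4π²)^(1/3) = 7475 km.
Altitude h = a − R = 7475 − 6370 = 1105 km.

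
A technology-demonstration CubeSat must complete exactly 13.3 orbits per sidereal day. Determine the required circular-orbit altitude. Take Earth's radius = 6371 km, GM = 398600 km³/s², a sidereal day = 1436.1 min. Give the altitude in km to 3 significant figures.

1140 km

Required period T = 86166 / 13.3 = 6478.6 s.
From T = 2π√(a³/μ): a = (μ T²/4π²)^(1/3) = (398600 × 6478.6² / 4π²)^(1/3) = 7511 km.
Altitude h = a − R = 7511 − 6371 = 1140 km.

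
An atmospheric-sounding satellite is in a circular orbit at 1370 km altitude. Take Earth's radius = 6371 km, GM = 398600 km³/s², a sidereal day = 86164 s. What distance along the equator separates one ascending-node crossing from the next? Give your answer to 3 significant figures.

Semi-major axis a = 6371 + 1370 = 7741 km. Period T = 2π√(a³/μ) = 2π√(7741³/398600) = 6778.1 s = 112.97 min.
During one orbit Earth rotates (6778.1 / 86164) × 360° = 28.32°.
At the equator that is 28.32° × (2π·6371/360) km/° = 28.32 × 111.2 = 3149 km.

3150 km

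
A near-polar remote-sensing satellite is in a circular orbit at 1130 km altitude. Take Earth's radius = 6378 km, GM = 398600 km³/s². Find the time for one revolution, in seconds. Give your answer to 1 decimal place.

Semi-major axis a = 6378 + 1130 = 7508 km. Period T = 2π√(a³/μ) = 2π√(7508³/398600) = 6474.4 s = 107.91 min.

6474.4 seconds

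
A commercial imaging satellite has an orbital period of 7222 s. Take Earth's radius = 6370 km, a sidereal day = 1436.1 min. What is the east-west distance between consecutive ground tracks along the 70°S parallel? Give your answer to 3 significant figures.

Node shift per orbit = (7222.0/86166) × 360° = 30.17°.
Equatorial spacing = 30.17 × 111.2 km/° = 3355 km.
At 70° latitude, spacing = 3355 × cos(70°) = 1147 km.

1150 km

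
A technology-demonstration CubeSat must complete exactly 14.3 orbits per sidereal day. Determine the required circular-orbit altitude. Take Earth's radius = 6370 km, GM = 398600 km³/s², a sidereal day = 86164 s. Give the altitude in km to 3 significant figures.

Required period T = 86164 / 14.3 = 6025.5 s.
From T = 2π√(a³/μ): a = (μ T²/4π²)^(1/3) = (398600 × 6025.5² / 4π²)^(1/3) = 7157 km.
Altitude h = a − R = 7157 − 6370 = 787 km.

787 km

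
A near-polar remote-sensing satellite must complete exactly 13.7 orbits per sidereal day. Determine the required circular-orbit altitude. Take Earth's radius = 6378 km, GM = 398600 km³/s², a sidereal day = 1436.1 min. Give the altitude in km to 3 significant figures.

986 km

Required period T = 86166 / 13.7 = 6289.5 s.
From T = 2π√(a³/μ): a = (μ T²/4π²)^(1/3) = (398600 × 6289.5² / 4π²)^(1/3) = 7364 km.
Altitude h = a − R = 7364 − 6378 = 986 km.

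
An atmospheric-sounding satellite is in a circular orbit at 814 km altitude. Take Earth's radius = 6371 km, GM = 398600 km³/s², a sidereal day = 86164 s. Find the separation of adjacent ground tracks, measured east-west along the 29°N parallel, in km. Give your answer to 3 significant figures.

Semi-major axis a = 6371 + 814 = 7185 km. Period T = 2π√(a³/μ) = 2π√(7185³/398600) = 6061.1 s = 101.02 min.
Node shift per orbit = (6061.1/86164) × 360° = 25.32°.
Equatorial spacing = 25.32 × 111.2 km/° = 2816 km.
At 29° latitude, spacing = 2816 × cos(29°) = 2463 km.

2460 km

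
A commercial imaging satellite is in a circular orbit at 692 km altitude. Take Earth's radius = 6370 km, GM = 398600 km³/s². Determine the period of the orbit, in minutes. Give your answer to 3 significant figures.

98.4 min

Semi-major axis a = 6370 + 692 = 7062 km. Period T = 2π√(a³/μ) = 2π√(7062³/398600) = 5906.1 s = 98.44 min.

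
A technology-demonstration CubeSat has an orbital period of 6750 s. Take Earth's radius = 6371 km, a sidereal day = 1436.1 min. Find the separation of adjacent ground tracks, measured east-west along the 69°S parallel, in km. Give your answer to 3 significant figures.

1120 km

Node shift per orbit = (6750.0/86166) × 360° = 28.20°.
Equatorial spacing = 28.20 × 111.2 km/° = 3136 km.
At 69° latitude, spacing = 3136 × cos(69°) = 1124 km.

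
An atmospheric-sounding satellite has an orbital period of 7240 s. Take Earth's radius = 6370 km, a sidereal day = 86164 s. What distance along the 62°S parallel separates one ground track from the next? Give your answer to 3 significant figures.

Node shift per orbit = (7240.0/86164) × 360° = 30.25°.
Equatorial spacing = 30.25 × 111.2 km/° = 3363 km.
At 62° latitude, spacing = 3363 × cos(62°) = 1579 km.

1580 km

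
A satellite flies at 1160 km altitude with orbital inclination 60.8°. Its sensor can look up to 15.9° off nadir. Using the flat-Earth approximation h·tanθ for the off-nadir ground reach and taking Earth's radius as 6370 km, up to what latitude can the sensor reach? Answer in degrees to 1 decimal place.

For a prograde orbit the ground track reaches latitude ±i = ±60.8°.
Sensor half-swath on the ground ≈ 1160·tan(15.9°) = 330 km = 2.97° of latitude.
Maximum observable latitude ≈ 60.8 + 2.97 = 63.8°.

63.8°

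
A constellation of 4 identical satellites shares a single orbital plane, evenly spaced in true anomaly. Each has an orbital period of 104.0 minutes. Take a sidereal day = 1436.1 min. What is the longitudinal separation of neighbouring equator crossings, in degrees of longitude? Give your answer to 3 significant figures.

T = 104.0 min = 6240.0 s.
Single-satellite node shift = (6240.0/86166) × 360° = 26.07°.
With 4 satellites evenly phased, successive equator crossings are 26.07/4 = 6.518° apart.

6.52°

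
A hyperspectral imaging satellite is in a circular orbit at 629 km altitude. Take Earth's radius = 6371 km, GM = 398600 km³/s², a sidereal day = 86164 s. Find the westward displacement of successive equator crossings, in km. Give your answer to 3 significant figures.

2710 km

Semi-major axis a = 6371 + 629 = 7000 km. Period T = 2π√(a³/μ) = 2π√(7000³/398600) = 5828.5 s = 97.14 min.
During one orbit Earth rotates (5828.5 / 86164) × 360° = 24.35°.
At the equator that is 24.35° × (2π·6371/360) km/° = 24.35 × 111.2 = 2708 km.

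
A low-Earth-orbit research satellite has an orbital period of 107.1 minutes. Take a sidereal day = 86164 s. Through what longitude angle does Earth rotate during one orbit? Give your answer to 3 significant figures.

T = 107.1 min = 6426.0 s.
During one orbit Earth rotates (6426.0 / 86164) × 360° = 26.85°.

26.8°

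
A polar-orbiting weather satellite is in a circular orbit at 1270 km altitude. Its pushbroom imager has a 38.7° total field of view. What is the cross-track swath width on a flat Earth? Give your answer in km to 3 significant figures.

Half-angle = 38.7°/2 = 19.35°.
Swath width ≈ 2h·tan(θ/2) = 2 × 1270 × tan(19.35°) = 892.0 km.

892 km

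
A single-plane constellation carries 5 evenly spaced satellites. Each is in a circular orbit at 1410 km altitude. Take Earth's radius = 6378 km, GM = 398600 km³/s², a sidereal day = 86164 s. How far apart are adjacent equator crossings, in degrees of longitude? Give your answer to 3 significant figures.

5.72°

Semi-major axis a = 6378 + 1410 = 7788 km. Period T = 2π√(a³/μ) = 2π√(7788³/398600) = 6839.9 s = 114.00 min.
Single-satellite node shift = (6839.9/86164) × 360° = 28.58°.
With 5 satellites evenly phased, successive equator crossings are 28.58/5 = 5.716° apart.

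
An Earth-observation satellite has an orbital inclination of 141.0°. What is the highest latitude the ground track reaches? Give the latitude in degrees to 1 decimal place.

39.0°

Retrograde orbit: the ground track reaches ±(180° − i) = ±(180 − 141.0) = ±39.0°.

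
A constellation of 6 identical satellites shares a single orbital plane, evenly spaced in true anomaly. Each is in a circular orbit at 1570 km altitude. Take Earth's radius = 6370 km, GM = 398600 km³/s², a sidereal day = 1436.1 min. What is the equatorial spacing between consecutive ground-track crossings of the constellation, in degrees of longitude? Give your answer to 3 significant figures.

Semi-major axis a = 6370 + 1570 = 7940 km. Period T = 2π√(a³/μ) = 2π√(7940³/398600) = 7041.1 s = 117.35 min.
Single-satellite node shift = (7041.1/86166) × 360° = 29.42°.
With 6 satellites evenly phased, successive equator crossings are 29.42/6 = 4.903° apart.

4.90°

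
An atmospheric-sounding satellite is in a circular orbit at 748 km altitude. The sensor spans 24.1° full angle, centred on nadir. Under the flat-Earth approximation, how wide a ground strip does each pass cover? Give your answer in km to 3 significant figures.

Half-angle = 24.1°/2 = 12.05°.
Swath width ≈ 2h·tan(θ/2) = 2 × 748 × tan(12.05°) = 319.3 km.

319 km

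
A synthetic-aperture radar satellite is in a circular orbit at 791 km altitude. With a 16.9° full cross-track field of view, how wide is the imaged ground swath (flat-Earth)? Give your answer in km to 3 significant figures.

235 km

Half-angle = 16.9°/2 = 8.45°.
Swath width ≈ 2h·tan(θ/2) = 2 × 791 × tan(8.45°) = 235.0 km.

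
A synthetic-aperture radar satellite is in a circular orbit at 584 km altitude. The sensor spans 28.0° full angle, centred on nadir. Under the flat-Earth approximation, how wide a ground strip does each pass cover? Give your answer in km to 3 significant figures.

291 km

Half-angle = 28.0°/2 = 14°.
Swath width ≈ 2h·tan(θ/2) = 2 × 584 × tan(14°) = 291.2 km.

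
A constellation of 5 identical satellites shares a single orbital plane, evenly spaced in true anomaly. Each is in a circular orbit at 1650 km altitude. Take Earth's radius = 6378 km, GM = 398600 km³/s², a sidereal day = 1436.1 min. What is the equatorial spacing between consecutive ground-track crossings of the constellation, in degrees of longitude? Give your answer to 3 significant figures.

5.98°

Semi-major axis a = 6378 + 1650 = 8028 km. Period T = 2π√(a³/μ) = 2π√(8028³/398600) = 7158.5 s = 119.31 min.
Single-satellite node shift = (7158.5/86166) × 360° = 29.91°.
With 5 satellites evenly phased, successive equator crossings are 29.91/5 = 5.982° apart.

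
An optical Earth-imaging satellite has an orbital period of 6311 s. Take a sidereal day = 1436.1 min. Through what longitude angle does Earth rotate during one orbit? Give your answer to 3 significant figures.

26.4°

During one orbit Earth rotates (6311.0 / 86166) × 360° = 26.37°.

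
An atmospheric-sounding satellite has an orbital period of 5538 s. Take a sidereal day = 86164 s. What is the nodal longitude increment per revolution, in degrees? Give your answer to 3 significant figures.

During one orbit Earth rotates (5538.0 / 86164) × 360° = 23.14°.

23.1°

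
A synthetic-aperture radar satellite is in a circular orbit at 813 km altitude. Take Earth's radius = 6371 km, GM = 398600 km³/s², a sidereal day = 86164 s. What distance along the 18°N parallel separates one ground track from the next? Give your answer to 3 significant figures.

2680 km

Semi-major axis a = 6371 + 813 = 7184 km. Period T = 2π√(a³/μ) = 2π√(7184³/398600) = 6059.8 s = 101.00 min.
Node shift per orbit = (6059.8/86164) × 360° = 25.32°.
Equatorial spacing = 25.32 × 111.2 km/° = 2815 km.
At 18° latitude, spacing = 2815 × cos(18°) = 2677 km.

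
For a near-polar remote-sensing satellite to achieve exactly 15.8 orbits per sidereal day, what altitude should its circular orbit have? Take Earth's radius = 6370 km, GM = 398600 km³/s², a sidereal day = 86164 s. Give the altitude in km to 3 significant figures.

326 km

Required period T = 86164 / 15.8 = 5453.4 s.
From T = 2π√(a³/μ): a = (μ T²/4π²)^(1/3) = (398600 × 5453.4² / 4π²)^(1/3) = 6696 km.
Altitude h = a − R = 6696 − 6370 = 326 km.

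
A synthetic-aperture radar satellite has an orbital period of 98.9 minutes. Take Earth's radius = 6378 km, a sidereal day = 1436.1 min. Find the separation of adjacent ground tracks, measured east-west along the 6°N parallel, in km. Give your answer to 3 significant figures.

2740 km

T = 98.9 min = 5934.0 s.
Node shift per orbit = (5934.0/86166) × 360° = 24.79°.
Equatorial spacing = 24.79 × 111.3 km/° = 2760 km.
At 6° latitude, spacing = 2760 × cos(6°) = 2745 km.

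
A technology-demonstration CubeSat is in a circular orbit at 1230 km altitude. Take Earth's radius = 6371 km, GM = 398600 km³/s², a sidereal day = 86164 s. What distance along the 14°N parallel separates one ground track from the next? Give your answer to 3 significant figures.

2970 km

Semi-major axis a = 6371 + 1230 = 7601 km. Period T = 2π√(a³/μ) = 2π√(7601³/398600) = 6595.0 s = 109.92 min.
Node shift per orbit = (6595.0/86164) × 360° = 27.55°.
Equatorial spacing = 27.55 × 111.2 km/° = 3064 km.
At 14° latitude, spacing = 3064 × cos(14°) = 2973 km.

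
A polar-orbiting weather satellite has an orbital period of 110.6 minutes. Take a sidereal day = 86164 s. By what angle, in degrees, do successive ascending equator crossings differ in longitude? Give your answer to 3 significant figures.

T = 110.6 min = 6636.0 s.
During one orbit Earth rotates (6636.0 / 86164) × 360° = 27.73°.

27.7°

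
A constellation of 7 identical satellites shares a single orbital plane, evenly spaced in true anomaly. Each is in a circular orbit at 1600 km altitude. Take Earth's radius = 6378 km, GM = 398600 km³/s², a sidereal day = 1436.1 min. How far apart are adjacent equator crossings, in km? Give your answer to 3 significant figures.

471 km

Semi-major axis a = 6378 + 1600 = 7978 km. Period T = 2π√(a³/μ) = 2π√(7978³/398600) = 7091.7 s = 118.20 min.
Single-satellite node shift = (7091.7/86166) × 360° = 29.63°.
With 7 satellites evenly phased, successive equator crossings are 29.63/7 = 4.233° apart.
That is 4.233 × 111.3 = 471 km at the equator.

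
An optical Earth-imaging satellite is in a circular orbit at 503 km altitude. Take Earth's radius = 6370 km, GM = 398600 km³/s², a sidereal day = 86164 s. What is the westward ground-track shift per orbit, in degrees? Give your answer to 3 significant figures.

23.7°

Semi-major axis a = 6370 + 503 = 6873 km. Period T = 2π√(a³/μ) = 2π√(6873³/398600) = 5670.6 s = 94.51 min.
During one orbit Earth rotates (5670.6 / 86164) × 360° = 23.69°.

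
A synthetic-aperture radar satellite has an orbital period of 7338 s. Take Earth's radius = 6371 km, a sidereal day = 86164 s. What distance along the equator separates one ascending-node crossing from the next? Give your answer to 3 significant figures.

3410 km

During one orbit Earth rotates (7338.0 / 86164) × 360° = 30.66°.
At the equator that is 30.66° × (2π·6371/360) km/° = 30.66 × 111.2 = 3409 km.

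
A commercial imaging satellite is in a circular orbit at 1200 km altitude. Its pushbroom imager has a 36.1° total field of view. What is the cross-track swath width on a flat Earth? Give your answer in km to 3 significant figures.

782 km

Half-angle = 36.1°/2 = 18.05°.
Swath width ≈ 2h·tan(θ/2) = 2 × 1200 × tan(18.05°) = 782.1 km.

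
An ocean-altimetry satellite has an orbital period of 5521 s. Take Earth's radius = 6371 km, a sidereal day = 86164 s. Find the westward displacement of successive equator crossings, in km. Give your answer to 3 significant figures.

2560 km

During one orbit Earth rotates (5521.0 / 86164) × 360° = 23.07°.
At the equator that is 23.07° × (2π·6371/360) km/° = 23.07 × 111.2 = 2565 km.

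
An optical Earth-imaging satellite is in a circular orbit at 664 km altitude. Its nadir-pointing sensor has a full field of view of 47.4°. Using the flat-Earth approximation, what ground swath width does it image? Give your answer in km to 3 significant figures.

583 km

Half-angle = 47.4°/2 = 23.7°.
Swath width ≈ 2h·tan(θ/2) = 2 × 664 × tan(23.7°) = 583.0 km.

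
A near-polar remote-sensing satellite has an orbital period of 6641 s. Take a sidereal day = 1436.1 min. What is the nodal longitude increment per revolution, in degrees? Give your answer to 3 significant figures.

27.7°

During one orbit Earth rotates (6641.0 / 86166) × 360° = 27.75°.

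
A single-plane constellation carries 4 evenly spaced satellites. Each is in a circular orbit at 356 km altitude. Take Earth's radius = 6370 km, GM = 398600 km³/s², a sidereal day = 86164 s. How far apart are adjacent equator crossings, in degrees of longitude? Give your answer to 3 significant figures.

5.73°

Semi-major axis a = 6370 + 356 = 6726 km. Period T = 2π√(a³/μ) = 2π√(6726³/398600) = 5489.7 s = 91.49 min.
Single-satellite node shift = (5489.7/86164) × 360° = 22.94°.
With 4 satellites evenly phased, successive equator crossings are 22.94/4 = 5.734° apart.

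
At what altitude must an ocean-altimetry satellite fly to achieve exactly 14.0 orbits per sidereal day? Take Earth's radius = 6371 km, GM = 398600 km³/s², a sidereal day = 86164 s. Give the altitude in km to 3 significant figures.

Required period T = 86164 / 14.0 = 6154.6 s.
From T = 2π√(a³/μ): a = (μ T²/4π²)^(1/3) = (398600 × 6154.6² / 4π²)^(1/3) = 7259 km.
Altitude h = a − R = 7259 − 6371 = 888 km.

888 km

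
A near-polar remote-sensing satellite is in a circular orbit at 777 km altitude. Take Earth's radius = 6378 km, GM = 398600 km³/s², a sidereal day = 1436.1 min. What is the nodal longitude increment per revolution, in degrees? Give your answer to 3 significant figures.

Semi-major axis a = 6378 + 777 = 7155 km. Period T = 2π√(a³/μ) = 2π√(7155³/398600) = 6023.2 s = 100.39 min.
During one orbit Earth rotates (6023.2 / 86166) × 360° = 25.16°.

25.2°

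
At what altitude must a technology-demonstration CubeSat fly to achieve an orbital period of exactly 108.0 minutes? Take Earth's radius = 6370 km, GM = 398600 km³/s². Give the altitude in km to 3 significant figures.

1140 km

T = 108.0 min = 6480.0 s.
From T = 2π√(a³/μ): a = (μ T²/4π²)^(1/3) = (398600 × 6480.0² / 4π²)^(1/3) = 7512 km.
Altitude h = a − R = 7512 − 6370 = 1142 km.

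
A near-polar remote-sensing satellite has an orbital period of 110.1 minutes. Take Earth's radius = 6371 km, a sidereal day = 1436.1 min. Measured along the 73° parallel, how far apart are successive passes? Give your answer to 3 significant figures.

897 km

T = 110.1 min = 6606.0 s.
Node shift per orbit = (6606.0/86166) × 360° = 27.60°.
Equatorial spacing = 27.60 × 111.2 km/° = 3069 km.
At 73° latitude, spacing = 3069 × cos(73°) = 897 km.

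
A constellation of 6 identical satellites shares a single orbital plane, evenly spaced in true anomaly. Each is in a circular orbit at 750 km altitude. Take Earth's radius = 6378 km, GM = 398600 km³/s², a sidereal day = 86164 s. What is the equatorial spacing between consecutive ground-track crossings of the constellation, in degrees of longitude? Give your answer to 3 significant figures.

Semi-major axis a = 6378 + 750 = 7128 km. Period T = 2π√(a³/μ) = 2π√(7128³/398600) = 5989.1 s = 99.82 min.
Single-satellite node shift = (5989.1/86164) × 360° = 25.02°.
With 6 satellites evenly phased, successive equator crossings are 25.02/6 = 4.171° apart.

4.17°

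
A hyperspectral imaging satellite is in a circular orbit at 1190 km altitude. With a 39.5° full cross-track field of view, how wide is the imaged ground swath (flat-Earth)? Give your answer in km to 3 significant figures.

Half-angle = 39.5°/2 = 19.75°.
Swath width ≈ 2h·tan(θ/2) = 2 × 1190 × tan(19.75°) = 854.5 km.

855 km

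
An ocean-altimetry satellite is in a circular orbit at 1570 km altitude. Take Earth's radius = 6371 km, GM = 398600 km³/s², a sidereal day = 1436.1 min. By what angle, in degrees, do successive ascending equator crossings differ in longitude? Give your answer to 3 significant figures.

Semi-major axis a = 6371 + 1570 = 7941 km. Period T = 2π√(a³/μ) = 2π√(7941³/398600) = 7042.5 s = 117.37 min.
During one orbit Earth rotates (7042.5 / 86166) × 360° = 29.42°.

29.4°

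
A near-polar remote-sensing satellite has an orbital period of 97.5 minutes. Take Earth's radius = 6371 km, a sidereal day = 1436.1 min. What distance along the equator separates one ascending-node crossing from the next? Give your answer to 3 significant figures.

2720 km

T = 97.5 min = 5850.0 s.
During one orbit Earth rotates (5850.0 / 86166) × 360° = 24.44°.
At the equator that is 24.44° × (2π·6371/360) km/° = 24.44 × 111.2 = 2718 km.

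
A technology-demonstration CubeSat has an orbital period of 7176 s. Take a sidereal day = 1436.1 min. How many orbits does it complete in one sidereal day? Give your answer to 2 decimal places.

Orbits per sidereal day = 86166 / 7176.0 = 12.008.

12.01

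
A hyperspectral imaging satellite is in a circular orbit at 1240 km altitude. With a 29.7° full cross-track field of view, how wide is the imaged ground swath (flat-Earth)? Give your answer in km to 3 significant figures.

Half-angle = 29.7°/2 = 14.85°.
Swath width ≈ 2h·tan(θ/2) = 2 × 1240 × tan(14.85°) = 657.6 km.

658 km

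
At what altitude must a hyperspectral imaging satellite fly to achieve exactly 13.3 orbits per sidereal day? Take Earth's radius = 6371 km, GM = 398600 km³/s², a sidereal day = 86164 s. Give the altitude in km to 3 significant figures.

Required period T = 86164 / 13.3 = 6478.5 s.
From T = 2π√(a³/μ): a = (μ T²/4π²)^(1/3) = (398600 × 6478.5² / 4π²)^(1/3) = 7511 km.
Altitude h = a − R = 7511 − 6371 = 1140 km.

1140 km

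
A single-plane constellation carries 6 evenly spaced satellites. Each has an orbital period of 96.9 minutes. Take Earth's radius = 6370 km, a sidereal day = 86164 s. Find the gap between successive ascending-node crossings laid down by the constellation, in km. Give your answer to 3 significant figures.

450 km

T = 96.9 min = 5814.0 s.
Single-satellite node shift = (5814.0/86164) × 360° = 24.29°.
With 6 satellites evenly phased, successive equator crossings are 24.29/6 = 4.049° apart.
That is 4.049 × 111.2 = 450 km at the equator.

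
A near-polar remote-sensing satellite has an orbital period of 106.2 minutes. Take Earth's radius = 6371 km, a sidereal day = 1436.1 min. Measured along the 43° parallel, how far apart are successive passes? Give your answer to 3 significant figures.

T = 106.2 min = 6372.0 s.
Node shift per orbit = (6372.0/86166) × 360° = 26.62°.
Equatorial spacing = 26.62 × 111.2 km/° = 2960 km.
At 43° latitude, spacing = 2960 × cos(43°) = 2165 km.

2160 km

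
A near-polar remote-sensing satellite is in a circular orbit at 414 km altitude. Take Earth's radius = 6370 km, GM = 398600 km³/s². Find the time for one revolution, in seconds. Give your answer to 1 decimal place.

Semi-major axis a = 6370 + 414 = 6784 km. Period T = 2π√(a³/μ) = 2π√(6784³/398600) = 5560.8 s = 92.68 min.

5560.8 seconds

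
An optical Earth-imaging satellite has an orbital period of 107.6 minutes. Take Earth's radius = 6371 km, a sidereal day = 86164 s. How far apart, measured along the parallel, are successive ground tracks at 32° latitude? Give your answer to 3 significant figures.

T = 107.6 min = 6456.0 s.
Node shift per orbit = (6456.0/86164) × 360° = 26.97°.
Equatorial spacing = 26.97 × 111.2 km/° = 2999 km.
At 32° latitude, spacing = 2999 × cos(32°) = 2544 km.

2540 km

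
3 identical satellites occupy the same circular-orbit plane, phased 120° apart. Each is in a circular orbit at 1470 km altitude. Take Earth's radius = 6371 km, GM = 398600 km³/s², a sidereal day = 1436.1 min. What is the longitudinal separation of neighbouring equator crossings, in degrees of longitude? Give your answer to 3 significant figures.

9.62°

Semi-major axis a = 6371 + 1470 = 7841 km. Period T = 2π√(a³/μ) = 2π√(7841³/398600) = 6909.8 s = 115.16 min.
Single-satellite node shift = (6909.8/86166) × 360° = 28.87°.
With 3 satellites evenly phased, successive equator crossings are 28.87/3 = 9.623° apart.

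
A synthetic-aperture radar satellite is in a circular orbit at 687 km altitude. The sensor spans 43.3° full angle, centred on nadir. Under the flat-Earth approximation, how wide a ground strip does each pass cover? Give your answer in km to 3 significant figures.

Half-angle = 43.3°/2 = 21.65°.
Swath width ≈ 2h·tan(θ/2) = 2 × 687 × tan(21.65°) = 545.4 km.

545 km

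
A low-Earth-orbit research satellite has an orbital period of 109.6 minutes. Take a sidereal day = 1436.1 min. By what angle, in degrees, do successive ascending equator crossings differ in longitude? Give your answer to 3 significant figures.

T = 109.6 min = 6576.0 s.
During one orbit Earth rotates (6576.0 / 86166) × 360° = 27.47°.

27.5°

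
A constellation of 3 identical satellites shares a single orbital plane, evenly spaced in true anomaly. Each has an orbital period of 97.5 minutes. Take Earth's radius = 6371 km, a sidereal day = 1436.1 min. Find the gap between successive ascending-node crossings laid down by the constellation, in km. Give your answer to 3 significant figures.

T = 97.5 min = 5850.0 s.
Single-satellite node shift = (5850.0/86166) × 360° = 24.44°.
With 3 satellites evenly phased, successive equator crossings are 24.44/3 = 8.147° apart.
That is 8.147 × 111.2 = 906 km at the equator.

906 km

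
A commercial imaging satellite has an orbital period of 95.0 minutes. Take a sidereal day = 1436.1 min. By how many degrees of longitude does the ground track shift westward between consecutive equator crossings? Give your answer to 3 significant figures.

T = 95.0 min = 5700.0 s.
During one orbit Earth rotates (5700.0 / 86166) × 360° = 23.81°.

23.8°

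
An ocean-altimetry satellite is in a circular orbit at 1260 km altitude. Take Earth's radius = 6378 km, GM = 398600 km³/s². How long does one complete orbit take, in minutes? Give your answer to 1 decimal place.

110.7 min

Semi-major axis a = 6378 + 1260 = 7638 km. Period T = 2π√(a³/μ) = 2π√(7638³/398600) = 6643.3 s = 110.72 min.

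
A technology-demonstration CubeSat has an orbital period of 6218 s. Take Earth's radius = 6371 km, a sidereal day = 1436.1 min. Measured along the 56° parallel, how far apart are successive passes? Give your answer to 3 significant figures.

Node shift per orbit = (6218.0/86166) × 360° = 25.98°.
Equatorial spacing = 25.98 × 111.2 km/° = 2889 km.
At 56° latitude, spacing = 2889 × cos(56°) = 1615 km.

1620 km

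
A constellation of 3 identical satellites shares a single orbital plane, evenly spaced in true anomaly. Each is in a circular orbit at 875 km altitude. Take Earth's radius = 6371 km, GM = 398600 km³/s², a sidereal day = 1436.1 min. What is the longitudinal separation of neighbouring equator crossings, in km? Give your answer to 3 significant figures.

951 km

Semi-major axis a = 6371 + 875 = 7246 km. Period T = 2π√(a³/μ) = 2π√(7246³/398600) = 6138.4 s = 102.31 min.
Single-satellite node shift = (6138.4/86166) × 360° = 25.65°.
With 3 satellites evenly phased, successive equator crossings are 25.65/3 = 8.549° apart.
That is 8.549 × 111.2 = 951 km at the equator.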